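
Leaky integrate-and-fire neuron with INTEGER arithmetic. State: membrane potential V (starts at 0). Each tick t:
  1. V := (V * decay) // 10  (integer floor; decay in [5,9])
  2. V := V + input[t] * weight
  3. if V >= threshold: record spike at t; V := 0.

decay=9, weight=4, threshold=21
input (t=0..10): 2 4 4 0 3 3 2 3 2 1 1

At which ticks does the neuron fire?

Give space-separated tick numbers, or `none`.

Answer: 1 4 7

Derivation:
t=0: input=2 -> V=8
t=1: input=4 -> V=0 FIRE
t=2: input=4 -> V=16
t=3: input=0 -> V=14
t=4: input=3 -> V=0 FIRE
t=5: input=3 -> V=12
t=6: input=2 -> V=18
t=7: input=3 -> V=0 FIRE
t=8: input=2 -> V=8
t=9: input=1 -> V=11
t=10: input=1 -> V=13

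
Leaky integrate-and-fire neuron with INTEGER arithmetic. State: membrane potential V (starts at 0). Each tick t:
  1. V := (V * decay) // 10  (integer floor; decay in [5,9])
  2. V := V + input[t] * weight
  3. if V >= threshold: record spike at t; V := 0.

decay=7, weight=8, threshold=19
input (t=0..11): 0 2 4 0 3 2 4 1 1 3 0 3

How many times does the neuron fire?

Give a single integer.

t=0: input=0 -> V=0
t=1: input=2 -> V=16
t=2: input=4 -> V=0 FIRE
t=3: input=0 -> V=0
t=4: input=3 -> V=0 FIRE
t=5: input=2 -> V=16
t=6: input=4 -> V=0 FIRE
t=7: input=1 -> V=8
t=8: input=1 -> V=13
t=9: input=3 -> V=0 FIRE
t=10: input=0 -> V=0
t=11: input=3 -> V=0 FIRE

Answer: 5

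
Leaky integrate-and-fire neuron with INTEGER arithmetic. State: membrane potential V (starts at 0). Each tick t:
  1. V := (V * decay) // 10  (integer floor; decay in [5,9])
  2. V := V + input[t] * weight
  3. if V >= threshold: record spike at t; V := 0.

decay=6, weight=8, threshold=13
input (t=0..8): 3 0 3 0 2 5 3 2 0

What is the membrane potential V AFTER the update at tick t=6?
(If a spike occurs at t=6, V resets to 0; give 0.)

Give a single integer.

t=0: input=3 -> V=0 FIRE
t=1: input=0 -> V=0
t=2: input=3 -> V=0 FIRE
t=3: input=0 -> V=0
t=4: input=2 -> V=0 FIRE
t=5: input=5 -> V=0 FIRE
t=6: input=3 -> V=0 FIRE
t=7: input=2 -> V=0 FIRE
t=8: input=0 -> V=0

Answer: 0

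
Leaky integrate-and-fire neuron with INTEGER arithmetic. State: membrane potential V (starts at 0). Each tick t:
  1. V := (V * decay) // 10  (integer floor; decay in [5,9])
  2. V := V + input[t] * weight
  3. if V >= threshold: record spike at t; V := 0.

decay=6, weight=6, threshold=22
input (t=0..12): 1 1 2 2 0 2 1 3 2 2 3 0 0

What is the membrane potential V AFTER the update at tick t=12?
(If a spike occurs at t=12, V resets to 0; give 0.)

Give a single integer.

t=0: input=1 -> V=6
t=1: input=1 -> V=9
t=2: input=2 -> V=17
t=3: input=2 -> V=0 FIRE
t=4: input=0 -> V=0
t=5: input=2 -> V=12
t=6: input=1 -> V=13
t=7: input=3 -> V=0 FIRE
t=8: input=2 -> V=12
t=9: input=2 -> V=19
t=10: input=3 -> V=0 FIRE
t=11: input=0 -> V=0
t=12: input=0 -> V=0

Answer: 0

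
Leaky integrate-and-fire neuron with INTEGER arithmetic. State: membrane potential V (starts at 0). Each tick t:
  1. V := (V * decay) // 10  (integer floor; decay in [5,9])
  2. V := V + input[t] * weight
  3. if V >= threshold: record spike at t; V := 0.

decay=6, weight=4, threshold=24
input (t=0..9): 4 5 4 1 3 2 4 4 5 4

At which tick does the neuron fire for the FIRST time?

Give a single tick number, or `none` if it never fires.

Answer: 1

Derivation:
t=0: input=4 -> V=16
t=1: input=5 -> V=0 FIRE
t=2: input=4 -> V=16
t=3: input=1 -> V=13
t=4: input=3 -> V=19
t=5: input=2 -> V=19
t=6: input=4 -> V=0 FIRE
t=7: input=4 -> V=16
t=8: input=5 -> V=0 FIRE
t=9: input=4 -> V=16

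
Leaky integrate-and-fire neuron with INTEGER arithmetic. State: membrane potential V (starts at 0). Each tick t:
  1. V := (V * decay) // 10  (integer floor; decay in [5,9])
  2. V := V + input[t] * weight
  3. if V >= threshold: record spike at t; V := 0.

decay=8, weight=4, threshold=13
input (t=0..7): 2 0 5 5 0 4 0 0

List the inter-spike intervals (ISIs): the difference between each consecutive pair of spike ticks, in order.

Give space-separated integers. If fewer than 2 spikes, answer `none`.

Answer: 1 2

Derivation:
t=0: input=2 -> V=8
t=1: input=0 -> V=6
t=2: input=5 -> V=0 FIRE
t=3: input=5 -> V=0 FIRE
t=4: input=0 -> V=0
t=5: input=4 -> V=0 FIRE
t=6: input=0 -> V=0
t=7: input=0 -> V=0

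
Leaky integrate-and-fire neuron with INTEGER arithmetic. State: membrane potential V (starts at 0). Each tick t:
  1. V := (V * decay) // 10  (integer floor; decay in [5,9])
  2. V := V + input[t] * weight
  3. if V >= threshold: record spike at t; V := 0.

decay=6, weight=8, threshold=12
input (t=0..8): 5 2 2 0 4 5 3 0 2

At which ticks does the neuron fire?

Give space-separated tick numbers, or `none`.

Answer: 0 1 2 4 5 6 8

Derivation:
t=0: input=5 -> V=0 FIRE
t=1: input=2 -> V=0 FIRE
t=2: input=2 -> V=0 FIRE
t=3: input=0 -> V=0
t=4: input=4 -> V=0 FIRE
t=5: input=5 -> V=0 FIRE
t=6: input=3 -> V=0 FIRE
t=7: input=0 -> V=0
t=8: input=2 -> V=0 FIRE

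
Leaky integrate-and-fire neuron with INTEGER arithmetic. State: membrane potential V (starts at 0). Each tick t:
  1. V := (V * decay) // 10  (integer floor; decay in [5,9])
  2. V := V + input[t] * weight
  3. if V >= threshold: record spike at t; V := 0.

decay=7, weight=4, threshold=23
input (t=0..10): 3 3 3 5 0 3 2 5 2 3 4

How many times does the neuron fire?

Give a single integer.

t=0: input=3 -> V=12
t=1: input=3 -> V=20
t=2: input=3 -> V=0 FIRE
t=3: input=5 -> V=20
t=4: input=0 -> V=14
t=5: input=3 -> V=21
t=6: input=2 -> V=22
t=7: input=5 -> V=0 FIRE
t=8: input=2 -> V=8
t=9: input=3 -> V=17
t=10: input=4 -> V=0 FIRE

Answer: 3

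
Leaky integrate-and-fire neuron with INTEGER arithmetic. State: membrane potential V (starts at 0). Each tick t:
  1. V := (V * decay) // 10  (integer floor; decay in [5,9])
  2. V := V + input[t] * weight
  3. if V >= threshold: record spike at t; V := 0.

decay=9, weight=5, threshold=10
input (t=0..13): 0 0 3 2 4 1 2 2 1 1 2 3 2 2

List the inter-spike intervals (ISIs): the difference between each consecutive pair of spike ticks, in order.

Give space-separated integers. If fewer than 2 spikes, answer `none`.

t=0: input=0 -> V=0
t=1: input=0 -> V=0
t=2: input=3 -> V=0 FIRE
t=3: input=2 -> V=0 FIRE
t=4: input=4 -> V=0 FIRE
t=5: input=1 -> V=5
t=6: input=2 -> V=0 FIRE
t=7: input=2 -> V=0 FIRE
t=8: input=1 -> V=5
t=9: input=1 -> V=9
t=10: input=2 -> V=0 FIRE
t=11: input=3 -> V=0 FIRE
t=12: input=2 -> V=0 FIRE
t=13: input=2 -> V=0 FIRE

Answer: 1 1 2 1 3 1 1 1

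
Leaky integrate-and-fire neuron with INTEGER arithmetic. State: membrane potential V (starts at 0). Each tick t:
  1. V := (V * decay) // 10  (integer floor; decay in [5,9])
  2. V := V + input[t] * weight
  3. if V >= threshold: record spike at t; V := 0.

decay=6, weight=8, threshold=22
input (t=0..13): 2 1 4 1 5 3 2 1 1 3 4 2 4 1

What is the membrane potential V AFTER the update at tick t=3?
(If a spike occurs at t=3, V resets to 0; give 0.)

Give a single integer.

t=0: input=2 -> V=16
t=1: input=1 -> V=17
t=2: input=4 -> V=0 FIRE
t=3: input=1 -> V=8
t=4: input=5 -> V=0 FIRE
t=5: input=3 -> V=0 FIRE
t=6: input=2 -> V=16
t=7: input=1 -> V=17
t=8: input=1 -> V=18
t=9: input=3 -> V=0 FIRE
t=10: input=4 -> V=0 FIRE
t=11: input=2 -> V=16
t=12: input=4 -> V=0 FIRE
t=13: input=1 -> V=8

Answer: 8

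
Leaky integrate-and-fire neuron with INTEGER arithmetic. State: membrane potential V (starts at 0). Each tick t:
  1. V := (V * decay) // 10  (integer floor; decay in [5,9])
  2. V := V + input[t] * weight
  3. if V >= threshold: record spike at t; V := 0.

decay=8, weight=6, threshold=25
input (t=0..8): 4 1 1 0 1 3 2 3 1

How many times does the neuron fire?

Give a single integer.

Answer: 3

Derivation:
t=0: input=4 -> V=24
t=1: input=1 -> V=0 FIRE
t=2: input=1 -> V=6
t=3: input=0 -> V=4
t=4: input=1 -> V=9
t=5: input=3 -> V=0 FIRE
t=6: input=2 -> V=12
t=7: input=3 -> V=0 FIRE
t=8: input=1 -> V=6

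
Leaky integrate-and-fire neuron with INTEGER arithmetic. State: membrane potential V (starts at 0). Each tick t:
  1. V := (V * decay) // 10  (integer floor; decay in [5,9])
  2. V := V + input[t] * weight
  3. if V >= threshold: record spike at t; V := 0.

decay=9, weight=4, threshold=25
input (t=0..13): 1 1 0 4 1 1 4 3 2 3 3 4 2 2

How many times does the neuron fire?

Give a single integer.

Answer: 3

Derivation:
t=0: input=1 -> V=4
t=1: input=1 -> V=7
t=2: input=0 -> V=6
t=3: input=4 -> V=21
t=4: input=1 -> V=22
t=5: input=1 -> V=23
t=6: input=4 -> V=0 FIRE
t=7: input=3 -> V=12
t=8: input=2 -> V=18
t=9: input=3 -> V=0 FIRE
t=10: input=3 -> V=12
t=11: input=4 -> V=0 FIRE
t=12: input=2 -> V=8
t=13: input=2 -> V=15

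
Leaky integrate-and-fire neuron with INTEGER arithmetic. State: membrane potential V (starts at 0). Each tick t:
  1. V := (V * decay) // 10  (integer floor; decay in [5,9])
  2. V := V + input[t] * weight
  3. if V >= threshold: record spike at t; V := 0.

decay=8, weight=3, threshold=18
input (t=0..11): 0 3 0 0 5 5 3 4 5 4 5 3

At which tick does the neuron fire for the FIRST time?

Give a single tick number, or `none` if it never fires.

t=0: input=0 -> V=0
t=1: input=3 -> V=9
t=2: input=0 -> V=7
t=3: input=0 -> V=5
t=4: input=5 -> V=0 FIRE
t=5: input=5 -> V=15
t=6: input=3 -> V=0 FIRE
t=7: input=4 -> V=12
t=8: input=5 -> V=0 FIRE
t=9: input=4 -> V=12
t=10: input=5 -> V=0 FIRE
t=11: input=3 -> V=9

Answer: 4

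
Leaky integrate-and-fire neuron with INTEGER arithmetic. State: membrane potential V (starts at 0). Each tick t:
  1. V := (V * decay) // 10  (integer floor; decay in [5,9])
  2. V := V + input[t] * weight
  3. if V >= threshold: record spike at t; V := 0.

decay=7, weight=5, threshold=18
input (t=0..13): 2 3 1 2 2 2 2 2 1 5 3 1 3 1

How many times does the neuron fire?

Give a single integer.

Answer: 5

Derivation:
t=0: input=2 -> V=10
t=1: input=3 -> V=0 FIRE
t=2: input=1 -> V=5
t=3: input=2 -> V=13
t=4: input=2 -> V=0 FIRE
t=5: input=2 -> V=10
t=6: input=2 -> V=17
t=7: input=2 -> V=0 FIRE
t=8: input=1 -> V=5
t=9: input=5 -> V=0 FIRE
t=10: input=3 -> V=15
t=11: input=1 -> V=15
t=12: input=3 -> V=0 FIRE
t=13: input=1 -> V=5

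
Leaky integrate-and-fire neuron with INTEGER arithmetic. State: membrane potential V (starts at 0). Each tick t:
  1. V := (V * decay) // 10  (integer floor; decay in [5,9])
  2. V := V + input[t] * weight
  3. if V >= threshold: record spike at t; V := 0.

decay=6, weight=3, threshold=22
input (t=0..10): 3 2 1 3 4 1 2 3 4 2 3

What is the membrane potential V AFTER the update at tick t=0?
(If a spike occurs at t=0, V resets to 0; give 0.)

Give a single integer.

t=0: input=3 -> V=9
t=1: input=2 -> V=11
t=2: input=1 -> V=9
t=3: input=3 -> V=14
t=4: input=4 -> V=20
t=5: input=1 -> V=15
t=6: input=2 -> V=15
t=7: input=3 -> V=18
t=8: input=4 -> V=0 FIRE
t=9: input=2 -> V=6
t=10: input=3 -> V=12

Answer: 9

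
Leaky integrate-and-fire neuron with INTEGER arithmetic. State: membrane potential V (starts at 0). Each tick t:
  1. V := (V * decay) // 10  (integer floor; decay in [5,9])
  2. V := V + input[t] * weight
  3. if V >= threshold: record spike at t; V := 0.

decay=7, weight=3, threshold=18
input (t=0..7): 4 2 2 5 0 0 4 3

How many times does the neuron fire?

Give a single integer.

t=0: input=4 -> V=12
t=1: input=2 -> V=14
t=2: input=2 -> V=15
t=3: input=5 -> V=0 FIRE
t=4: input=0 -> V=0
t=5: input=0 -> V=0
t=6: input=4 -> V=12
t=7: input=3 -> V=17

Answer: 1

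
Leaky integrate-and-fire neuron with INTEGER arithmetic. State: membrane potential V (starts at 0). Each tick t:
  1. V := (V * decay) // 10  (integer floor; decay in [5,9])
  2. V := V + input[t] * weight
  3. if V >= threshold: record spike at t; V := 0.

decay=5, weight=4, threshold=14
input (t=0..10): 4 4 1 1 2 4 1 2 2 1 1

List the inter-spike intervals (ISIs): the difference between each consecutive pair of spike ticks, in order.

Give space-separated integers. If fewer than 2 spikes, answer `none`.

t=0: input=4 -> V=0 FIRE
t=1: input=4 -> V=0 FIRE
t=2: input=1 -> V=4
t=3: input=1 -> V=6
t=4: input=2 -> V=11
t=5: input=4 -> V=0 FIRE
t=6: input=1 -> V=4
t=7: input=2 -> V=10
t=8: input=2 -> V=13
t=9: input=1 -> V=10
t=10: input=1 -> V=9

Answer: 1 4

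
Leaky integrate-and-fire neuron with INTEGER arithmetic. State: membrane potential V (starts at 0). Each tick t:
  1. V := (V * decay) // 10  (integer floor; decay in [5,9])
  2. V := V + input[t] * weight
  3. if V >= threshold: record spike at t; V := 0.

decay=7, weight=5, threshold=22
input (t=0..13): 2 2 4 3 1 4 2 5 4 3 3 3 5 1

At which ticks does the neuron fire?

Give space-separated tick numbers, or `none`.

Answer: 2 5 7 9 11 12

Derivation:
t=0: input=2 -> V=10
t=1: input=2 -> V=17
t=2: input=4 -> V=0 FIRE
t=3: input=3 -> V=15
t=4: input=1 -> V=15
t=5: input=4 -> V=0 FIRE
t=6: input=2 -> V=10
t=7: input=5 -> V=0 FIRE
t=8: input=4 -> V=20
t=9: input=3 -> V=0 FIRE
t=10: input=3 -> V=15
t=11: input=3 -> V=0 FIRE
t=12: input=5 -> V=0 FIRE
t=13: input=1 -> V=5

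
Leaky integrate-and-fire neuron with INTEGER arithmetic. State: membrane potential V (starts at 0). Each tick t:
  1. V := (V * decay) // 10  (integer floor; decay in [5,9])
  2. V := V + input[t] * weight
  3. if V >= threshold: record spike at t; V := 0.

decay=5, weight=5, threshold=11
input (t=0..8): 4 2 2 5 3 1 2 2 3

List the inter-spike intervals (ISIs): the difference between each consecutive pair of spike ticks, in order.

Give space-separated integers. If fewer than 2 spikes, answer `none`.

Answer: 2 1 1 2 2

Derivation:
t=0: input=4 -> V=0 FIRE
t=1: input=2 -> V=10
t=2: input=2 -> V=0 FIRE
t=3: input=5 -> V=0 FIRE
t=4: input=3 -> V=0 FIRE
t=5: input=1 -> V=5
t=6: input=2 -> V=0 FIRE
t=7: input=2 -> V=10
t=8: input=3 -> V=0 FIRE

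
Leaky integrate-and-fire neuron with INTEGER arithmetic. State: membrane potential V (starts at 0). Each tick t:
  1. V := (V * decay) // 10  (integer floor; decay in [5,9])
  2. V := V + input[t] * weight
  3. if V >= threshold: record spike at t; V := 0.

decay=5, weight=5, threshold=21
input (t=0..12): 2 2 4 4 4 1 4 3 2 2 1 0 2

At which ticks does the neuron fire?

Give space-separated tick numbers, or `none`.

Answer: 2 4 6

Derivation:
t=0: input=2 -> V=10
t=1: input=2 -> V=15
t=2: input=4 -> V=0 FIRE
t=3: input=4 -> V=20
t=4: input=4 -> V=0 FIRE
t=5: input=1 -> V=5
t=6: input=4 -> V=0 FIRE
t=7: input=3 -> V=15
t=8: input=2 -> V=17
t=9: input=2 -> V=18
t=10: input=1 -> V=14
t=11: input=0 -> V=7
t=12: input=2 -> V=13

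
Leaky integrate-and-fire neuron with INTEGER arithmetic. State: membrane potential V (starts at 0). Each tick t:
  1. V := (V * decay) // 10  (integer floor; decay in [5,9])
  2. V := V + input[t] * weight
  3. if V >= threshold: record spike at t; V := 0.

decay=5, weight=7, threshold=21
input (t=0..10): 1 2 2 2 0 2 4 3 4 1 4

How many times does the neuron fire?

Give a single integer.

Answer: 5

Derivation:
t=0: input=1 -> V=7
t=1: input=2 -> V=17
t=2: input=2 -> V=0 FIRE
t=3: input=2 -> V=14
t=4: input=0 -> V=7
t=5: input=2 -> V=17
t=6: input=4 -> V=0 FIRE
t=7: input=3 -> V=0 FIRE
t=8: input=4 -> V=0 FIRE
t=9: input=1 -> V=7
t=10: input=4 -> V=0 FIRE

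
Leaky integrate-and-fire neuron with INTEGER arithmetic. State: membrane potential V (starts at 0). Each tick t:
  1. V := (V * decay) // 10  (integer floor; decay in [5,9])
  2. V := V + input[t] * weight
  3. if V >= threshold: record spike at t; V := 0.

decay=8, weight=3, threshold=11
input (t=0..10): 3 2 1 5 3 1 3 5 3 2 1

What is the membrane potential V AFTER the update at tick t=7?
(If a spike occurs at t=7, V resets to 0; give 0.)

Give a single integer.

Answer: 0

Derivation:
t=0: input=3 -> V=9
t=1: input=2 -> V=0 FIRE
t=2: input=1 -> V=3
t=3: input=5 -> V=0 FIRE
t=4: input=3 -> V=9
t=5: input=1 -> V=10
t=6: input=3 -> V=0 FIRE
t=7: input=5 -> V=0 FIRE
t=8: input=3 -> V=9
t=9: input=2 -> V=0 FIRE
t=10: input=1 -> V=3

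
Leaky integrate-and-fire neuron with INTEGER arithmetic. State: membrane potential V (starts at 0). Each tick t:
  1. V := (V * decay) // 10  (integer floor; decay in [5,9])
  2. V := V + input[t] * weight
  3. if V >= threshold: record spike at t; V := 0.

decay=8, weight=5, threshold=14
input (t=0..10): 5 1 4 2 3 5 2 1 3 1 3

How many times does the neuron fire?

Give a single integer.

Answer: 6

Derivation:
t=0: input=5 -> V=0 FIRE
t=1: input=1 -> V=5
t=2: input=4 -> V=0 FIRE
t=3: input=2 -> V=10
t=4: input=3 -> V=0 FIRE
t=5: input=5 -> V=0 FIRE
t=6: input=2 -> V=10
t=7: input=1 -> V=13
t=8: input=3 -> V=0 FIRE
t=9: input=1 -> V=5
t=10: input=3 -> V=0 FIRE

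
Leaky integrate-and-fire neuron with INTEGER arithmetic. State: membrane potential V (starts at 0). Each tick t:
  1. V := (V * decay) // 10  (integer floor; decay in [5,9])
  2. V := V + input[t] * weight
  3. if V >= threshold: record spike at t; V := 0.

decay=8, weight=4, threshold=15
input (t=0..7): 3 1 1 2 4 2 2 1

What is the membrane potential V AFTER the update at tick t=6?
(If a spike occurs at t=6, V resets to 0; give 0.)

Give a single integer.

t=0: input=3 -> V=12
t=1: input=1 -> V=13
t=2: input=1 -> V=14
t=3: input=2 -> V=0 FIRE
t=4: input=4 -> V=0 FIRE
t=5: input=2 -> V=8
t=6: input=2 -> V=14
t=7: input=1 -> V=0 FIRE

Answer: 14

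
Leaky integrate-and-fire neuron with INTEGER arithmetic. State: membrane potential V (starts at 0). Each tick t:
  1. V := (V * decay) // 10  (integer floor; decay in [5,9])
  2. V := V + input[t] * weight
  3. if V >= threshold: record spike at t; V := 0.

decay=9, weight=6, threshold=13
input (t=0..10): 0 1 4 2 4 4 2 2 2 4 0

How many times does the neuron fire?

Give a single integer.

t=0: input=0 -> V=0
t=1: input=1 -> V=6
t=2: input=4 -> V=0 FIRE
t=3: input=2 -> V=12
t=4: input=4 -> V=0 FIRE
t=5: input=4 -> V=0 FIRE
t=6: input=2 -> V=12
t=7: input=2 -> V=0 FIRE
t=8: input=2 -> V=12
t=9: input=4 -> V=0 FIRE
t=10: input=0 -> V=0

Answer: 5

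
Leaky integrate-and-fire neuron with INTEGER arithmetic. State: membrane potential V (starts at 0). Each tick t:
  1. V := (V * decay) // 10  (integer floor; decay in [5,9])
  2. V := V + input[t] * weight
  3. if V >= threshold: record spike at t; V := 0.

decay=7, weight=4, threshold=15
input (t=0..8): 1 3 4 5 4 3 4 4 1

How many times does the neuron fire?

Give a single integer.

t=0: input=1 -> V=4
t=1: input=3 -> V=14
t=2: input=4 -> V=0 FIRE
t=3: input=5 -> V=0 FIRE
t=4: input=4 -> V=0 FIRE
t=5: input=3 -> V=12
t=6: input=4 -> V=0 FIRE
t=7: input=4 -> V=0 FIRE
t=8: input=1 -> V=4

Answer: 5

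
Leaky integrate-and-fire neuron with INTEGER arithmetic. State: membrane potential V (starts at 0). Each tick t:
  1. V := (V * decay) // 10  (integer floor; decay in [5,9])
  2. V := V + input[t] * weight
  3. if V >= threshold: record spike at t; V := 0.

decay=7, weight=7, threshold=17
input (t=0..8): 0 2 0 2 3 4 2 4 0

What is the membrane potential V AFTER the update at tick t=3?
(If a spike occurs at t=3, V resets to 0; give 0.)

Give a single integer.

Answer: 0

Derivation:
t=0: input=0 -> V=0
t=1: input=2 -> V=14
t=2: input=0 -> V=9
t=3: input=2 -> V=0 FIRE
t=4: input=3 -> V=0 FIRE
t=5: input=4 -> V=0 FIRE
t=6: input=2 -> V=14
t=7: input=4 -> V=0 FIRE
t=8: input=0 -> V=0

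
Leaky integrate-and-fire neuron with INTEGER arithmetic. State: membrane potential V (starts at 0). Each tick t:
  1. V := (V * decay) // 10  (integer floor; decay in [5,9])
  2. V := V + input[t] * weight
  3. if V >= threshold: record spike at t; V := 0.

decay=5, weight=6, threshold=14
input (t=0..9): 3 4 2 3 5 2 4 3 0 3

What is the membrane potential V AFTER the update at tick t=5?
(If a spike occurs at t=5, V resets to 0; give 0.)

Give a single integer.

Answer: 12

Derivation:
t=0: input=3 -> V=0 FIRE
t=1: input=4 -> V=0 FIRE
t=2: input=2 -> V=12
t=3: input=3 -> V=0 FIRE
t=4: input=5 -> V=0 FIRE
t=5: input=2 -> V=12
t=6: input=4 -> V=0 FIRE
t=7: input=3 -> V=0 FIRE
t=8: input=0 -> V=0
t=9: input=3 -> V=0 FIRE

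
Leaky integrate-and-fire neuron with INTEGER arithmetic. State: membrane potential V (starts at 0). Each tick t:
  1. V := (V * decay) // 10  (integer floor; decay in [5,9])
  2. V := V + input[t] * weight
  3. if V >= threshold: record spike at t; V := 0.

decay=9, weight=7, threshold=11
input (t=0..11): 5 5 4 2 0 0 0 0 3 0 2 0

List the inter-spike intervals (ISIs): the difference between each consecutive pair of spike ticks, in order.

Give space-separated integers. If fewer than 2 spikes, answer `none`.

t=0: input=5 -> V=0 FIRE
t=1: input=5 -> V=0 FIRE
t=2: input=4 -> V=0 FIRE
t=3: input=2 -> V=0 FIRE
t=4: input=0 -> V=0
t=5: input=0 -> V=0
t=6: input=0 -> V=0
t=7: input=0 -> V=0
t=8: input=3 -> V=0 FIRE
t=9: input=0 -> V=0
t=10: input=2 -> V=0 FIRE
t=11: input=0 -> V=0

Answer: 1 1 1 5 2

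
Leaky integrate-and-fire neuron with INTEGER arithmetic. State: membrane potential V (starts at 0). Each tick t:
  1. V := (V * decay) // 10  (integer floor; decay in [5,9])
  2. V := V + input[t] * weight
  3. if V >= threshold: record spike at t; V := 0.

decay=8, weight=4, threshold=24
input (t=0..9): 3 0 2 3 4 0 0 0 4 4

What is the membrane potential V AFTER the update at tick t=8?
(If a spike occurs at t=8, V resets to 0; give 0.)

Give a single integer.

Answer: 21

Derivation:
t=0: input=3 -> V=12
t=1: input=0 -> V=9
t=2: input=2 -> V=15
t=3: input=3 -> V=0 FIRE
t=4: input=4 -> V=16
t=5: input=0 -> V=12
t=6: input=0 -> V=9
t=7: input=0 -> V=7
t=8: input=4 -> V=21
t=9: input=4 -> V=0 FIRE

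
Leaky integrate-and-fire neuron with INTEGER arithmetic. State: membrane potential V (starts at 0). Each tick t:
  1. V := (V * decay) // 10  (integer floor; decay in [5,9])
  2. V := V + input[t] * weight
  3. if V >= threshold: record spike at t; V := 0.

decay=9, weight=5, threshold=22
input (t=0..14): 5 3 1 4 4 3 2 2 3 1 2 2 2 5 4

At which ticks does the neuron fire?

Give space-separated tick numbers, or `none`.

t=0: input=5 -> V=0 FIRE
t=1: input=3 -> V=15
t=2: input=1 -> V=18
t=3: input=4 -> V=0 FIRE
t=4: input=4 -> V=20
t=5: input=3 -> V=0 FIRE
t=6: input=2 -> V=10
t=7: input=2 -> V=19
t=8: input=3 -> V=0 FIRE
t=9: input=1 -> V=5
t=10: input=2 -> V=14
t=11: input=2 -> V=0 FIRE
t=12: input=2 -> V=10
t=13: input=5 -> V=0 FIRE
t=14: input=4 -> V=20

Answer: 0 3 5 8 11 13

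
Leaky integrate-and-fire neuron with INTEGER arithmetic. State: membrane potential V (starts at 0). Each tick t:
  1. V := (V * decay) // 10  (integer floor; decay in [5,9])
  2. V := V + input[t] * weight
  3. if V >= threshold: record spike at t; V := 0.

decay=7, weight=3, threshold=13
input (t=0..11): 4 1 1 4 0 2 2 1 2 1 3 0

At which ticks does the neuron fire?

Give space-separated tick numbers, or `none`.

t=0: input=4 -> V=12
t=1: input=1 -> V=11
t=2: input=1 -> V=10
t=3: input=4 -> V=0 FIRE
t=4: input=0 -> V=0
t=5: input=2 -> V=6
t=6: input=2 -> V=10
t=7: input=1 -> V=10
t=8: input=2 -> V=0 FIRE
t=9: input=1 -> V=3
t=10: input=3 -> V=11
t=11: input=0 -> V=7

Answer: 3 8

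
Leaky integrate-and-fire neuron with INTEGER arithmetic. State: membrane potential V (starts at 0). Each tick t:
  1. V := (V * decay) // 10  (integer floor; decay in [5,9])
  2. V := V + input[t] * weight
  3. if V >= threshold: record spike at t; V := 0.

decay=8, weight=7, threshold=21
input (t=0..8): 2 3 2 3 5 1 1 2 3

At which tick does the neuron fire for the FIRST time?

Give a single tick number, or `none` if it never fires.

Answer: 1

Derivation:
t=0: input=2 -> V=14
t=1: input=3 -> V=0 FIRE
t=2: input=2 -> V=14
t=3: input=3 -> V=0 FIRE
t=4: input=5 -> V=0 FIRE
t=5: input=1 -> V=7
t=6: input=1 -> V=12
t=7: input=2 -> V=0 FIRE
t=8: input=3 -> V=0 FIRE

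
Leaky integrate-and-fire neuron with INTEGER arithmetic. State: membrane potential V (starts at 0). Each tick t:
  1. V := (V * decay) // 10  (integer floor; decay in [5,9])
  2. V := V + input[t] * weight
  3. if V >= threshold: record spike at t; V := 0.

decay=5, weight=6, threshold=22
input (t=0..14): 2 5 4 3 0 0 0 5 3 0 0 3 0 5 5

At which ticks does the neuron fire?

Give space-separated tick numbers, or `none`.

t=0: input=2 -> V=12
t=1: input=5 -> V=0 FIRE
t=2: input=4 -> V=0 FIRE
t=3: input=3 -> V=18
t=4: input=0 -> V=9
t=5: input=0 -> V=4
t=6: input=0 -> V=2
t=7: input=5 -> V=0 FIRE
t=8: input=3 -> V=18
t=9: input=0 -> V=9
t=10: input=0 -> V=4
t=11: input=3 -> V=20
t=12: input=0 -> V=10
t=13: input=5 -> V=0 FIRE
t=14: input=5 -> V=0 FIRE

Answer: 1 2 7 13 14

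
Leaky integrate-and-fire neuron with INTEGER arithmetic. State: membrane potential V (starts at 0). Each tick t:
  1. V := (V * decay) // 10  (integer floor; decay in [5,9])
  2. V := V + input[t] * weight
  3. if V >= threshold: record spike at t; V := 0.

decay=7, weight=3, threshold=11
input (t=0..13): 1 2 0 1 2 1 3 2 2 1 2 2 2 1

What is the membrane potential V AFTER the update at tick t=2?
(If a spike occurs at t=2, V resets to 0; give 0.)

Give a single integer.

t=0: input=1 -> V=3
t=1: input=2 -> V=8
t=2: input=0 -> V=5
t=3: input=1 -> V=6
t=4: input=2 -> V=10
t=5: input=1 -> V=10
t=6: input=3 -> V=0 FIRE
t=7: input=2 -> V=6
t=8: input=2 -> V=10
t=9: input=1 -> V=10
t=10: input=2 -> V=0 FIRE
t=11: input=2 -> V=6
t=12: input=2 -> V=10
t=13: input=1 -> V=10

Answer: 5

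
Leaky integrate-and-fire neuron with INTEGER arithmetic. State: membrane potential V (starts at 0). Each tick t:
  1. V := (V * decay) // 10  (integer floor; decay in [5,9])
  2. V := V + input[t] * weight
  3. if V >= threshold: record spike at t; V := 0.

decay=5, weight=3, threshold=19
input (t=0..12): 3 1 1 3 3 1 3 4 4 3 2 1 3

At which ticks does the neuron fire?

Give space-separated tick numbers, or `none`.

Answer: 7

Derivation:
t=0: input=3 -> V=9
t=1: input=1 -> V=7
t=2: input=1 -> V=6
t=3: input=3 -> V=12
t=4: input=3 -> V=15
t=5: input=1 -> V=10
t=6: input=3 -> V=14
t=7: input=4 -> V=0 FIRE
t=8: input=4 -> V=12
t=9: input=3 -> V=15
t=10: input=2 -> V=13
t=11: input=1 -> V=9
t=12: input=3 -> V=13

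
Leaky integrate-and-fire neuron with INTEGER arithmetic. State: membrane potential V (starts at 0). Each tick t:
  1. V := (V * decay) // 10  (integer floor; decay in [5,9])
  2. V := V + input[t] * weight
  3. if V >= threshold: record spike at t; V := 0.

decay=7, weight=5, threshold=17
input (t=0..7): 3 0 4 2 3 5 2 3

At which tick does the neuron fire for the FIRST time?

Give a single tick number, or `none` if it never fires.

t=0: input=3 -> V=15
t=1: input=0 -> V=10
t=2: input=4 -> V=0 FIRE
t=3: input=2 -> V=10
t=4: input=3 -> V=0 FIRE
t=5: input=5 -> V=0 FIRE
t=6: input=2 -> V=10
t=7: input=3 -> V=0 FIRE

Answer: 2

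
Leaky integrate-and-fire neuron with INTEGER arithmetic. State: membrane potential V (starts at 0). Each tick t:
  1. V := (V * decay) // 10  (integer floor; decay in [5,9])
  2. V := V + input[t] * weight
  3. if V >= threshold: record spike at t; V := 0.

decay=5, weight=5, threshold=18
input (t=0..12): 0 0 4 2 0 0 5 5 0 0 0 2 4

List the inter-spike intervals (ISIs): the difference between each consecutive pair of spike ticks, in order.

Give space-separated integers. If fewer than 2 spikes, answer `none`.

t=0: input=0 -> V=0
t=1: input=0 -> V=0
t=2: input=4 -> V=0 FIRE
t=3: input=2 -> V=10
t=4: input=0 -> V=5
t=5: input=0 -> V=2
t=6: input=5 -> V=0 FIRE
t=7: input=5 -> V=0 FIRE
t=8: input=0 -> V=0
t=9: input=0 -> V=0
t=10: input=0 -> V=0
t=11: input=2 -> V=10
t=12: input=4 -> V=0 FIRE

Answer: 4 1 5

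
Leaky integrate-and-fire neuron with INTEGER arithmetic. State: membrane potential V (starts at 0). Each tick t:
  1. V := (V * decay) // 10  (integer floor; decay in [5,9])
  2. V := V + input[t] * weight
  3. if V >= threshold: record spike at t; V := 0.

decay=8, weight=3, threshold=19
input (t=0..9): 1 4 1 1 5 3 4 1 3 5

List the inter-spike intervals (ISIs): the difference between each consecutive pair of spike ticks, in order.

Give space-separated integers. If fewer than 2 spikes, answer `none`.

Answer: 2 3

Derivation:
t=0: input=1 -> V=3
t=1: input=4 -> V=14
t=2: input=1 -> V=14
t=3: input=1 -> V=14
t=4: input=5 -> V=0 FIRE
t=5: input=3 -> V=9
t=6: input=4 -> V=0 FIRE
t=7: input=1 -> V=3
t=8: input=3 -> V=11
t=9: input=5 -> V=0 FIRE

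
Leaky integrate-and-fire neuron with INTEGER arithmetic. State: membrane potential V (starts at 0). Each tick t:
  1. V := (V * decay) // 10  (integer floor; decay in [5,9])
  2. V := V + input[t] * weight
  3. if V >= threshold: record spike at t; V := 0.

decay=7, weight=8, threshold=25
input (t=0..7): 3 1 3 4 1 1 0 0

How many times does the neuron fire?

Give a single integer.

Answer: 2

Derivation:
t=0: input=3 -> V=24
t=1: input=1 -> V=24
t=2: input=3 -> V=0 FIRE
t=3: input=4 -> V=0 FIRE
t=4: input=1 -> V=8
t=5: input=1 -> V=13
t=6: input=0 -> V=9
t=7: input=0 -> V=6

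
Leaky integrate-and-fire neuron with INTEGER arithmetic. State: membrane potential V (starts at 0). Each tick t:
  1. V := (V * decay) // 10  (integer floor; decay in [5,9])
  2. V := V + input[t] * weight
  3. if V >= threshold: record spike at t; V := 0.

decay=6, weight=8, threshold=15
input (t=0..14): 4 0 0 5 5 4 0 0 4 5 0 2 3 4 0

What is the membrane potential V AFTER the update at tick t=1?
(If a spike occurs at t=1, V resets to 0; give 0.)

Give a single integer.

t=0: input=4 -> V=0 FIRE
t=1: input=0 -> V=0
t=2: input=0 -> V=0
t=3: input=5 -> V=0 FIRE
t=4: input=5 -> V=0 FIRE
t=5: input=4 -> V=0 FIRE
t=6: input=0 -> V=0
t=7: input=0 -> V=0
t=8: input=4 -> V=0 FIRE
t=9: input=5 -> V=0 FIRE
t=10: input=0 -> V=0
t=11: input=2 -> V=0 FIRE
t=12: input=3 -> V=0 FIRE
t=13: input=4 -> V=0 FIRE
t=14: input=0 -> V=0

Answer: 0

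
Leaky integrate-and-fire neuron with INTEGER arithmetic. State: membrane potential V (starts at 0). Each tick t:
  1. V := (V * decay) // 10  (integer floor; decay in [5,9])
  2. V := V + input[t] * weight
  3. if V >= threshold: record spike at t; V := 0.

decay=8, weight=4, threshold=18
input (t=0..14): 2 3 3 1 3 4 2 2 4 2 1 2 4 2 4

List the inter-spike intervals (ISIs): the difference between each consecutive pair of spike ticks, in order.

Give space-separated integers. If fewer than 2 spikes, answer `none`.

t=0: input=2 -> V=8
t=1: input=3 -> V=0 FIRE
t=2: input=3 -> V=12
t=3: input=1 -> V=13
t=4: input=3 -> V=0 FIRE
t=5: input=4 -> V=16
t=6: input=2 -> V=0 FIRE
t=7: input=2 -> V=8
t=8: input=4 -> V=0 FIRE
t=9: input=2 -> V=8
t=10: input=1 -> V=10
t=11: input=2 -> V=16
t=12: input=4 -> V=0 FIRE
t=13: input=2 -> V=8
t=14: input=4 -> V=0 FIRE

Answer: 3 2 2 4 2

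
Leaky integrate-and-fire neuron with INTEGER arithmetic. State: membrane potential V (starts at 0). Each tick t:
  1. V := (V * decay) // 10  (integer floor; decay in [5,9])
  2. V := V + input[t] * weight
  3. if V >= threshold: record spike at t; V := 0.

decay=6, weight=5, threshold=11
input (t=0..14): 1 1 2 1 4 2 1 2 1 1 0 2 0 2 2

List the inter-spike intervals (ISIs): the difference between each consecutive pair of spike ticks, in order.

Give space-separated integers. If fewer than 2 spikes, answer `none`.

Answer: 2 2 2 3 3

Derivation:
t=0: input=1 -> V=5
t=1: input=1 -> V=8
t=2: input=2 -> V=0 FIRE
t=3: input=1 -> V=5
t=4: input=4 -> V=0 FIRE
t=5: input=2 -> V=10
t=6: input=1 -> V=0 FIRE
t=7: input=2 -> V=10
t=8: input=1 -> V=0 FIRE
t=9: input=1 -> V=5
t=10: input=0 -> V=3
t=11: input=2 -> V=0 FIRE
t=12: input=0 -> V=0
t=13: input=2 -> V=10
t=14: input=2 -> V=0 FIRE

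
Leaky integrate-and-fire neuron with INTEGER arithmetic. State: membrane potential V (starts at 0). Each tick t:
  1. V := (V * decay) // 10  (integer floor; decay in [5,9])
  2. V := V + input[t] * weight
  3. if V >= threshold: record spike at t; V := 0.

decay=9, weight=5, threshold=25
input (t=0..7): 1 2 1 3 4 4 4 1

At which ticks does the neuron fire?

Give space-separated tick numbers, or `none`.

Answer: 3 5

Derivation:
t=0: input=1 -> V=5
t=1: input=2 -> V=14
t=2: input=1 -> V=17
t=3: input=3 -> V=0 FIRE
t=4: input=4 -> V=20
t=5: input=4 -> V=0 FIRE
t=6: input=4 -> V=20
t=7: input=1 -> V=23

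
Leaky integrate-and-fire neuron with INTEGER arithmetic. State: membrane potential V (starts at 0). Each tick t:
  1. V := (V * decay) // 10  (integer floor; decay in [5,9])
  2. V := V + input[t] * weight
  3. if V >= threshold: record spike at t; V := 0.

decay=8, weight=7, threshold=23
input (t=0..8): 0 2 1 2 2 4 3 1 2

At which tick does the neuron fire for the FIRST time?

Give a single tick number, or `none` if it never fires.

t=0: input=0 -> V=0
t=1: input=2 -> V=14
t=2: input=1 -> V=18
t=3: input=2 -> V=0 FIRE
t=4: input=2 -> V=14
t=5: input=4 -> V=0 FIRE
t=6: input=3 -> V=21
t=7: input=1 -> V=0 FIRE
t=8: input=2 -> V=14

Answer: 3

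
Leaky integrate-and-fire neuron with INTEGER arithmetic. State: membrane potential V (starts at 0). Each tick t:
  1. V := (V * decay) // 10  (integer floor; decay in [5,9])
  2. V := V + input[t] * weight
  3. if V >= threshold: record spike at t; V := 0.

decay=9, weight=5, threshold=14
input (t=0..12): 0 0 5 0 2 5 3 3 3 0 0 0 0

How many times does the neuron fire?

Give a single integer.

Answer: 5

Derivation:
t=0: input=0 -> V=0
t=1: input=0 -> V=0
t=2: input=5 -> V=0 FIRE
t=3: input=0 -> V=0
t=4: input=2 -> V=10
t=5: input=5 -> V=0 FIRE
t=6: input=3 -> V=0 FIRE
t=7: input=3 -> V=0 FIRE
t=8: input=3 -> V=0 FIRE
t=9: input=0 -> V=0
t=10: input=0 -> V=0
t=11: input=0 -> V=0
t=12: input=0 -> V=0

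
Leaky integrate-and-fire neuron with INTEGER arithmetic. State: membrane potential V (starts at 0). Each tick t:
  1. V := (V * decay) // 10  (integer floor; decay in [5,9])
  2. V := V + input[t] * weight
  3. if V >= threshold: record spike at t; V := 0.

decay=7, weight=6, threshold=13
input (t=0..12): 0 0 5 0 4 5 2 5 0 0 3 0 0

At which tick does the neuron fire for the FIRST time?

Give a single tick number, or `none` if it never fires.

t=0: input=0 -> V=0
t=1: input=0 -> V=0
t=2: input=5 -> V=0 FIRE
t=3: input=0 -> V=0
t=4: input=4 -> V=0 FIRE
t=5: input=5 -> V=0 FIRE
t=6: input=2 -> V=12
t=7: input=5 -> V=0 FIRE
t=8: input=0 -> V=0
t=9: input=0 -> V=0
t=10: input=3 -> V=0 FIRE
t=11: input=0 -> V=0
t=12: input=0 -> V=0

Answer: 2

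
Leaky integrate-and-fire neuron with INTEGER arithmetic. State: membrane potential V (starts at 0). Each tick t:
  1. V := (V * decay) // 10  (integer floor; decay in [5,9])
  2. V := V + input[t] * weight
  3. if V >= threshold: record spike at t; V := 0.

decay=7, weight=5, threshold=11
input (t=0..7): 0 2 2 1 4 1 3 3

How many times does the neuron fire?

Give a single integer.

Answer: 4

Derivation:
t=0: input=0 -> V=0
t=1: input=2 -> V=10
t=2: input=2 -> V=0 FIRE
t=3: input=1 -> V=5
t=4: input=4 -> V=0 FIRE
t=5: input=1 -> V=5
t=6: input=3 -> V=0 FIRE
t=7: input=3 -> V=0 FIRE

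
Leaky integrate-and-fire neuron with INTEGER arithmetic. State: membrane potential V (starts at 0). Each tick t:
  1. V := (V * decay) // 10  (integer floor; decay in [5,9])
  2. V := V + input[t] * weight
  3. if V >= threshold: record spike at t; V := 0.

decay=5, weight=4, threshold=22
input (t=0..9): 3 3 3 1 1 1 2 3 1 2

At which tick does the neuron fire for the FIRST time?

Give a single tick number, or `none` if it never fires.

t=0: input=3 -> V=12
t=1: input=3 -> V=18
t=2: input=3 -> V=21
t=3: input=1 -> V=14
t=4: input=1 -> V=11
t=5: input=1 -> V=9
t=6: input=2 -> V=12
t=7: input=3 -> V=18
t=8: input=1 -> V=13
t=9: input=2 -> V=14

Answer: none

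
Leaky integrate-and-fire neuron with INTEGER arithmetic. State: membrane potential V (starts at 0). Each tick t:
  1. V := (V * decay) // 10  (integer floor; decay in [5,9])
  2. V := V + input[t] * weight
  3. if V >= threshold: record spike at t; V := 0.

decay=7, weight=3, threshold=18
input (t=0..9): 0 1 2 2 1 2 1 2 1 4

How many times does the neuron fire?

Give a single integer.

t=0: input=0 -> V=0
t=1: input=1 -> V=3
t=2: input=2 -> V=8
t=3: input=2 -> V=11
t=4: input=1 -> V=10
t=5: input=2 -> V=13
t=6: input=1 -> V=12
t=7: input=2 -> V=14
t=8: input=1 -> V=12
t=9: input=4 -> V=0 FIRE

Answer: 1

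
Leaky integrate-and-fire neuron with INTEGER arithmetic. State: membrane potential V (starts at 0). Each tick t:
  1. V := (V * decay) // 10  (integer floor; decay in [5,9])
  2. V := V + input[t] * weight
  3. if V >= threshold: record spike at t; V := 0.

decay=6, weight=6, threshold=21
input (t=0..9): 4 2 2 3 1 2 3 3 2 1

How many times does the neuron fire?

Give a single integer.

Answer: 4

Derivation:
t=0: input=4 -> V=0 FIRE
t=1: input=2 -> V=12
t=2: input=2 -> V=19
t=3: input=3 -> V=0 FIRE
t=4: input=1 -> V=6
t=5: input=2 -> V=15
t=6: input=3 -> V=0 FIRE
t=7: input=3 -> V=18
t=8: input=2 -> V=0 FIRE
t=9: input=1 -> V=6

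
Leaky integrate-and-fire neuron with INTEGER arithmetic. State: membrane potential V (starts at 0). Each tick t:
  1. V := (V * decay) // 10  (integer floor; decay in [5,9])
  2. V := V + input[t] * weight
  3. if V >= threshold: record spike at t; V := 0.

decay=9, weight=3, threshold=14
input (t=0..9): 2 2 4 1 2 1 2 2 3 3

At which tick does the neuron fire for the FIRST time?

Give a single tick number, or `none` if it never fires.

t=0: input=2 -> V=6
t=1: input=2 -> V=11
t=2: input=4 -> V=0 FIRE
t=3: input=1 -> V=3
t=4: input=2 -> V=8
t=5: input=1 -> V=10
t=6: input=2 -> V=0 FIRE
t=7: input=2 -> V=6
t=8: input=3 -> V=0 FIRE
t=9: input=3 -> V=9

Answer: 2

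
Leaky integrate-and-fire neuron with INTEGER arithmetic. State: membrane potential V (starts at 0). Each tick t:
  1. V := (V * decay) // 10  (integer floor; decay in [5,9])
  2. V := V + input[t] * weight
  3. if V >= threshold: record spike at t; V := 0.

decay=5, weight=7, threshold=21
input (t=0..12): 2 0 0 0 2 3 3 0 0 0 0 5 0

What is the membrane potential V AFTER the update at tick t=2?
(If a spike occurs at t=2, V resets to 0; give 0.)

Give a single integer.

Answer: 3

Derivation:
t=0: input=2 -> V=14
t=1: input=0 -> V=7
t=2: input=0 -> V=3
t=3: input=0 -> V=1
t=4: input=2 -> V=14
t=5: input=3 -> V=0 FIRE
t=6: input=3 -> V=0 FIRE
t=7: input=0 -> V=0
t=8: input=0 -> V=0
t=9: input=0 -> V=0
t=10: input=0 -> V=0
t=11: input=5 -> V=0 FIRE
t=12: input=0 -> V=0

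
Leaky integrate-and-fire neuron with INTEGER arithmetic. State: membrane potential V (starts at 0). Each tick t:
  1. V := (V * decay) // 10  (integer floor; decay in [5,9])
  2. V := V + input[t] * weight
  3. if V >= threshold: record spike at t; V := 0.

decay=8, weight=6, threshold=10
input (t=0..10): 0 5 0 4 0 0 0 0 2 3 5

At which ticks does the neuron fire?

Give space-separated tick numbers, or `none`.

t=0: input=0 -> V=0
t=1: input=5 -> V=0 FIRE
t=2: input=0 -> V=0
t=3: input=4 -> V=0 FIRE
t=4: input=0 -> V=0
t=5: input=0 -> V=0
t=6: input=0 -> V=0
t=7: input=0 -> V=0
t=8: input=2 -> V=0 FIRE
t=9: input=3 -> V=0 FIRE
t=10: input=5 -> V=0 FIRE

Answer: 1 3 8 9 10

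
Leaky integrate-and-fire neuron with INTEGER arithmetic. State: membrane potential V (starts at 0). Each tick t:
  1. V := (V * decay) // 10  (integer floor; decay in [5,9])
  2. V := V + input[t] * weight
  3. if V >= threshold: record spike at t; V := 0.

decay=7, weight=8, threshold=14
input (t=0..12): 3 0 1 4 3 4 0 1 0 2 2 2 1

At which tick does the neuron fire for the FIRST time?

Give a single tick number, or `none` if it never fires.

t=0: input=3 -> V=0 FIRE
t=1: input=0 -> V=0
t=2: input=1 -> V=8
t=3: input=4 -> V=0 FIRE
t=4: input=3 -> V=0 FIRE
t=5: input=4 -> V=0 FIRE
t=6: input=0 -> V=0
t=7: input=1 -> V=8
t=8: input=0 -> V=5
t=9: input=2 -> V=0 FIRE
t=10: input=2 -> V=0 FIRE
t=11: input=2 -> V=0 FIRE
t=12: input=1 -> V=8

Answer: 0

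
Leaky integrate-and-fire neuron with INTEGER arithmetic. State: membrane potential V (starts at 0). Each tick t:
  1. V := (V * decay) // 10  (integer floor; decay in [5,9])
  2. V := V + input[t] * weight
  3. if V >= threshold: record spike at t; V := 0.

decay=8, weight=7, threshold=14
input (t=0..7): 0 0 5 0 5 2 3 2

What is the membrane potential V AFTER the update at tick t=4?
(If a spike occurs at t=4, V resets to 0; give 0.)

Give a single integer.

Answer: 0

Derivation:
t=0: input=0 -> V=0
t=1: input=0 -> V=0
t=2: input=5 -> V=0 FIRE
t=3: input=0 -> V=0
t=4: input=5 -> V=0 FIRE
t=5: input=2 -> V=0 FIRE
t=6: input=3 -> V=0 FIRE
t=7: input=2 -> V=0 FIRE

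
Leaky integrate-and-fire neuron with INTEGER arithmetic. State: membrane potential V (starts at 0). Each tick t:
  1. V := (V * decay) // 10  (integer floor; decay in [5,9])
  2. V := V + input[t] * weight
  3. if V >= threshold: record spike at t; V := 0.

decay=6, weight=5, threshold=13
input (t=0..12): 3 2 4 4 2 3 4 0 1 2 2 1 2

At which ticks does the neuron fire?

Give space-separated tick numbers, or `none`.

t=0: input=3 -> V=0 FIRE
t=1: input=2 -> V=10
t=2: input=4 -> V=0 FIRE
t=3: input=4 -> V=0 FIRE
t=4: input=2 -> V=10
t=5: input=3 -> V=0 FIRE
t=6: input=4 -> V=0 FIRE
t=7: input=0 -> V=0
t=8: input=1 -> V=5
t=9: input=2 -> V=0 FIRE
t=10: input=2 -> V=10
t=11: input=1 -> V=11
t=12: input=2 -> V=0 FIRE

Answer: 0 2 3 5 6 9 12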